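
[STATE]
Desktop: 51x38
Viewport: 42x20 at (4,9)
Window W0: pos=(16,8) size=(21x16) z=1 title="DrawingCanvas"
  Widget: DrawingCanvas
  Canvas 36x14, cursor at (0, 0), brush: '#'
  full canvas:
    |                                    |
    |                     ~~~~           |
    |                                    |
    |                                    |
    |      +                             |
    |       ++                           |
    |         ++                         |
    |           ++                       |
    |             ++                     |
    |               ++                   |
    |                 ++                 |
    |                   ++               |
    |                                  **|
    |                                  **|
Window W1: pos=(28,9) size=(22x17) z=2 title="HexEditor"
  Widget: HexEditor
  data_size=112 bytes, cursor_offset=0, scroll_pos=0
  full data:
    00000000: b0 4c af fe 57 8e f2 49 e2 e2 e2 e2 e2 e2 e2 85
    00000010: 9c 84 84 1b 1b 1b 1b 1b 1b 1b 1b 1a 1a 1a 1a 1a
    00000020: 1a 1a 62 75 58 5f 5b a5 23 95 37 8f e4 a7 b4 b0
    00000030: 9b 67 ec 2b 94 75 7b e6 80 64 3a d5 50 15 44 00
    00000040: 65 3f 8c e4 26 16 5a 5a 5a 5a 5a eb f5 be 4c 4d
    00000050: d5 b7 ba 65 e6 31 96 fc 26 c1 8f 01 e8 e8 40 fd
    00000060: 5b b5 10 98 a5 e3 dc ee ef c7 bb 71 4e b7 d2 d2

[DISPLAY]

            ┃ DrawingCan┏━━━━━━━━━━━━━━━━━
            ┠───────────┃ HexEditor       
            ┃+          ┠─────────────────
            ┃           ┃00000000  B0 4c a
            ┃           ┃00000010  9c 84 8
            ┃           ┃00000020  1a 1a 6
            ┃      +    ┃00000030  9b 67 e
            ┃       ++  ┃00000040  65 3f 8
            ┃         ++┃00000050  d5 b7 b
            ┃           ┃00000060  5b b5 1
            ┃           ┃                 
            ┃           ┃                 
            ┃           ┃                 
            ┃           ┃                 
            ┗━━━━━━━━━━━┃                 
                        ┃                 
                        ┗━━━━━━━━━━━━━━━━━
                                          
                                          
                                          


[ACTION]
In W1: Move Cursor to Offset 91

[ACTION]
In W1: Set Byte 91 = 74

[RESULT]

            ┃ DrawingCan┏━━━━━━━━━━━━━━━━━
            ┠───────────┃ HexEditor       
            ┃+          ┠─────────────────
            ┃           ┃00000000  b0 4c a
            ┃           ┃00000010  9c 84 8
            ┃           ┃00000020  1a 1a 6
            ┃      +    ┃00000030  9b 67 e
            ┃       ++  ┃00000040  65 3f 8
            ┃         ++┃00000050  d5 b7 b
            ┃           ┃00000060  5b b5 1
            ┃           ┃                 
            ┃           ┃                 
            ┃           ┃                 
            ┃           ┃                 
            ┗━━━━━━━━━━━┃                 
                        ┃                 
                        ┗━━━━━━━━━━━━━━━━━
                                          
                                          
                                          


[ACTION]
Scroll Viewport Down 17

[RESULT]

            ┃           ┃00000060  5b b5 1
            ┃           ┃                 
            ┃           ┃                 
            ┃           ┃                 
            ┃           ┃                 
            ┗━━━━━━━━━━━┃                 
                        ┃                 
                        ┗━━━━━━━━━━━━━━━━━
                                          
                                          
                                          
                                          
                                          
                                          
                                          
                                          
                                          
                                          
                                          
                                          


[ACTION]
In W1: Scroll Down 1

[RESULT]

            ┃           ┃                 
            ┃           ┃                 
            ┃           ┃                 
            ┃           ┃                 
            ┃           ┃                 
            ┗━━━━━━━━━━━┃                 
                        ┃                 
                        ┗━━━━━━━━━━━━━━━━━
                                          
                                          
                                          
                                          
                                          
                                          
                                          
                                          
                                          
                                          
                                          
                                          


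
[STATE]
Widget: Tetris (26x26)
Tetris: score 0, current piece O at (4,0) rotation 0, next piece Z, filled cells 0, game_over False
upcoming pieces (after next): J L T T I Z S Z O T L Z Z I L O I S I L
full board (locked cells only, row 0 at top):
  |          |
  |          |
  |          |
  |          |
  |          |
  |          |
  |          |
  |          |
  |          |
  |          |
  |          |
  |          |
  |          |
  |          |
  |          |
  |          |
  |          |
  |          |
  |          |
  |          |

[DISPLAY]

    ▓▓    │Next:          
    ▓▓    │▓▓             
          │ ▓▓            
          │               
          │               
          │               
          │Score:         
          │0              
          │               
          │               
          │               
          │               
          │               
          │               
          │               
          │               
          │               
          │               
          │               
          │               
          │               
          │               
          │               
          │               
          │               
          │               


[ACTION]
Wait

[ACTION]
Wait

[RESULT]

          │Next:          
          │▓▓             
    ▓▓    │ ▓▓            
    ▓▓    │               
          │               
          │               
          │Score:         
          │0              
          │               
          │               
          │               
          │               
          │               
          │               
          │               
          │               
          │               
          │               
          │               
          │               
          │               
          │               
          │               
          │               
          │               
          │               


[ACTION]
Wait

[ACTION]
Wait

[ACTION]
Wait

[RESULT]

          │Next:          
          │▓▓             
          │ ▓▓            
          │               
          │               
    ▓▓    │               
    ▓▓    │Score:         
          │0              
          │               
          │               
          │               
          │               
          │               
          │               
          │               
          │               
          │               
          │               
          │               
          │               
          │               
          │               
          │               
          │               
          │               
          │               


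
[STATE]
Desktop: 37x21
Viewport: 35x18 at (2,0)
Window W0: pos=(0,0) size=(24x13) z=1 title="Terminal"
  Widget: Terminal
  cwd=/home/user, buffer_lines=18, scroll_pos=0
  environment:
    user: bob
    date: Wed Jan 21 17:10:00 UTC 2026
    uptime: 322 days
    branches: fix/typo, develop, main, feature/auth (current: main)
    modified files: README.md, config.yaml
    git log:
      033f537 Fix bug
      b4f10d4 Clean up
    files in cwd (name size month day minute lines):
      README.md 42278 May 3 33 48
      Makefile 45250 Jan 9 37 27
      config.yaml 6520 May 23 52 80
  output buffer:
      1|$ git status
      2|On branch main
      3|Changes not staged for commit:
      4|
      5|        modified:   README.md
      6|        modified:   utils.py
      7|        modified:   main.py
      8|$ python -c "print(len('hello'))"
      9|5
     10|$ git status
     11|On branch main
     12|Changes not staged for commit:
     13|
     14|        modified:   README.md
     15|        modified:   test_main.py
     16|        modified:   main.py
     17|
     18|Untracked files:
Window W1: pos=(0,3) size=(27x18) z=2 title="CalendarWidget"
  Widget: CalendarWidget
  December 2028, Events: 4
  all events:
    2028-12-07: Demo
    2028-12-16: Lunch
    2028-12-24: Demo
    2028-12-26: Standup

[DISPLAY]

━━━━━━━━━━━━━━━━━━━━━┓             
Terminal             ┃             
─────────────────────┨             
━━━━━━━━━━━━━━━━━━━━━━━━┓          
CalendarWidget          ┃          
────────────────────────┨          
     December 2028      ┃          
o Tu We Th Fr Sa Su     ┃          
            1  2  3     ┃          
4  5  6  7*  8  9 10    ┃          
1 12 13 14 15 16* 17    ┃          
8 19 20 21 22 23 24*    ┃          
5 26* 27 28 29 30 31    ┃          
                        ┃          
                        ┃          
                        ┃          
                        ┃          
                        ┃          


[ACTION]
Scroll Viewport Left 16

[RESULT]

┏━━━━━━━━━━━━━━━━━━━━━━┓           
┃ Terminal             ┃           
┠──────────────────────┨           
┏━━━━━━━━━━━━━━━━━━━━━━━━━┓        
┃ CalendarWidget          ┃        
┠─────────────────────────┨        
┃      December 2028      ┃        
┃Mo Tu We Th Fr Sa Su     ┃        
┃             1  2  3     ┃        
┃ 4  5  6  7*  8  9 10    ┃        
┃11 12 13 14 15 16* 17    ┃        
┃18 19 20 21 22 23 24*    ┃        
┃25 26* 27 28 29 30 31    ┃        
┃                         ┃        
┃                         ┃        
┃                         ┃        
┃                         ┃        
┃                         ┃        


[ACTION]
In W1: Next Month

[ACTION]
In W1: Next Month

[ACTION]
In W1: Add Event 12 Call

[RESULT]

┏━━━━━━━━━━━━━━━━━━━━━━┓           
┃ Terminal             ┃           
┠──────────────────────┨           
┏━━━━━━━━━━━━━━━━━━━━━━━━━┓        
┃ CalendarWidget          ┃        
┠─────────────────────────┨        
┃      February 2029      ┃        
┃Mo Tu We Th Fr Sa Su     ┃        
┃          1  2  3  4     ┃        
┃ 5  6  7  8  9 10 11     ┃        
┃12* 13 14 15 16 17 18    ┃        
┃19 20 21 22 23 24 25     ┃        
┃26 27 28                 ┃        
┃                         ┃        
┃                         ┃        
┃                         ┃        
┃                         ┃        
┃                         ┃        


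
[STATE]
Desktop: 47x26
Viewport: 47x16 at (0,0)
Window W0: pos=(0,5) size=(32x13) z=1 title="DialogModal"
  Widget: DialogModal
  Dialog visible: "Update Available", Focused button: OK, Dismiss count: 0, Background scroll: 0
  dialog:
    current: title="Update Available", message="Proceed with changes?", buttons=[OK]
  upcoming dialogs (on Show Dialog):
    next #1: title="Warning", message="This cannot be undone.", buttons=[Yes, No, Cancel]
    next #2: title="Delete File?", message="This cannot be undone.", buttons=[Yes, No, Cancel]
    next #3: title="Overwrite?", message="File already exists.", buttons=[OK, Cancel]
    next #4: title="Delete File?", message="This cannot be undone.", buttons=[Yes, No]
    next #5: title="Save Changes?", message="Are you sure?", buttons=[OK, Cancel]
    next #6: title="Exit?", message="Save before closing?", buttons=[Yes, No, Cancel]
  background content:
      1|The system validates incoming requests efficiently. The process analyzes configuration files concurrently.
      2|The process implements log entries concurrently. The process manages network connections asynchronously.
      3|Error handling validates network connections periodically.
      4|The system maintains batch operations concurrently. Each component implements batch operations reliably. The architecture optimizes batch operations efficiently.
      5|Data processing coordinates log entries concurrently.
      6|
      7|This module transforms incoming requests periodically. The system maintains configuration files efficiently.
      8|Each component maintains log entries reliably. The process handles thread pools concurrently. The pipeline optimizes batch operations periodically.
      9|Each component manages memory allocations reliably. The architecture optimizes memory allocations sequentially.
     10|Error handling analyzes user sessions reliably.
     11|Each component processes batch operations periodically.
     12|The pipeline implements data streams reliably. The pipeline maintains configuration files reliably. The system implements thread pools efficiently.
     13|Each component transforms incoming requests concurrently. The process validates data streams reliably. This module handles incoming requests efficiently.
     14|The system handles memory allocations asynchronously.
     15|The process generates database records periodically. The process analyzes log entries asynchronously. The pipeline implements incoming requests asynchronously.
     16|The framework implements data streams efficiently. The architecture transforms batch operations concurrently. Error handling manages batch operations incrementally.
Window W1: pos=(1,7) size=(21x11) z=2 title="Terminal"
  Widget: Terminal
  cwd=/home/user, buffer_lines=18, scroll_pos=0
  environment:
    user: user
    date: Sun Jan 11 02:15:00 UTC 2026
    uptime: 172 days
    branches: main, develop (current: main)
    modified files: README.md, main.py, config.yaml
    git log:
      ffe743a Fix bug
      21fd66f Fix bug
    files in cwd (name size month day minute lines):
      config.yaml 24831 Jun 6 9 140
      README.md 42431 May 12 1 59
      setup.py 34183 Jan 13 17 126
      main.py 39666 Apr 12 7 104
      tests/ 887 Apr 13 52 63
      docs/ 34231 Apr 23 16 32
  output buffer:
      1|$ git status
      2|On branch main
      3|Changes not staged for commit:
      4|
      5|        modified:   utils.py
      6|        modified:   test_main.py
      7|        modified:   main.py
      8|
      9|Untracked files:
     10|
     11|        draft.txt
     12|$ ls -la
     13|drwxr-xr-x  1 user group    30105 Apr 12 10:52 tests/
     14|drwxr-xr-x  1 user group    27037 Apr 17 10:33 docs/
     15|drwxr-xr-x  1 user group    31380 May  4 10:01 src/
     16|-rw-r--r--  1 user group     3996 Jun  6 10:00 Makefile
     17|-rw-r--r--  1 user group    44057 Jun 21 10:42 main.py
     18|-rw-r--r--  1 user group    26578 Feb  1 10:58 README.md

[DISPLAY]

                                               
                                               
                                               
                                               
                                               
┏━━━━━━━━━━━━━━━━━━━━━━━━━━━━━━┓               
┃ DialogModal                  ┃               
┠┏━━━━━━━━━━━━━━━━━━━┓─────────┨               
┃┃ Terminal          ┃incoming ┃               
┃┠───────────────────┨s log ent┃               
┃┃$ git status       ┃─────┐two┃               
┃┃On branch main     ┃le   │ope┃               
┃┃Changes not staged ┃ges? │ lo┃               
┃┃                   ┃     │   ┃               
┃┃        modified:  ┃─────┘min┃               
┃┃        modified:  ┃ins log e┃               


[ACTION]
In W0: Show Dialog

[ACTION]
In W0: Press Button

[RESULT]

                                               
                                               
                                               
                                               
                                               
┏━━━━━━━━━━━━━━━━━━━━━━━━━━━━━━┓               
┃ DialogModal                  ┃               
┠┏━━━━━━━━━━━━━━━━━━━┓─────────┨               
┃┃ Terminal          ┃incoming ┃               
┃┠───────────────────┨s log ent┃               
┃┃$ git status       ┃tes netwo┃               
┃┃On branch main     ┃batch ope┃               
┃┃Changes not staged ┃inates lo┃               
┃┃                   ┃         ┃               
┃┃        modified:  ┃s incomin┃               
┃┃        modified:  ┃ins log e┃               


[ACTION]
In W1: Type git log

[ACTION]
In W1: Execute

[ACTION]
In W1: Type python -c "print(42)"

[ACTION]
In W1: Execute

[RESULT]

                                               
                                               
                                               
                                               
                                               
┏━━━━━━━━━━━━━━━━━━━━━━━━━━━━━━┓               
┃ DialogModal                  ┃               
┠┏━━━━━━━━━━━━━━━━━━━┓─────────┨               
┃┃ Terminal          ┃incoming ┃               
┃┠───────────────────┨s log ent┃               
┃┃-rw-r--r--  1 user ┃tes netwo┃               
┃┃$ git log          ┃batch ope┃               
┃┃ffe743a Fix bug    ┃inates lo┃               
┃┃21fd66f Fix bug    ┃         ┃               
┃┃$ python -c "print(┃s incomin┃               
┃┃42                 ┃ins log e┃               


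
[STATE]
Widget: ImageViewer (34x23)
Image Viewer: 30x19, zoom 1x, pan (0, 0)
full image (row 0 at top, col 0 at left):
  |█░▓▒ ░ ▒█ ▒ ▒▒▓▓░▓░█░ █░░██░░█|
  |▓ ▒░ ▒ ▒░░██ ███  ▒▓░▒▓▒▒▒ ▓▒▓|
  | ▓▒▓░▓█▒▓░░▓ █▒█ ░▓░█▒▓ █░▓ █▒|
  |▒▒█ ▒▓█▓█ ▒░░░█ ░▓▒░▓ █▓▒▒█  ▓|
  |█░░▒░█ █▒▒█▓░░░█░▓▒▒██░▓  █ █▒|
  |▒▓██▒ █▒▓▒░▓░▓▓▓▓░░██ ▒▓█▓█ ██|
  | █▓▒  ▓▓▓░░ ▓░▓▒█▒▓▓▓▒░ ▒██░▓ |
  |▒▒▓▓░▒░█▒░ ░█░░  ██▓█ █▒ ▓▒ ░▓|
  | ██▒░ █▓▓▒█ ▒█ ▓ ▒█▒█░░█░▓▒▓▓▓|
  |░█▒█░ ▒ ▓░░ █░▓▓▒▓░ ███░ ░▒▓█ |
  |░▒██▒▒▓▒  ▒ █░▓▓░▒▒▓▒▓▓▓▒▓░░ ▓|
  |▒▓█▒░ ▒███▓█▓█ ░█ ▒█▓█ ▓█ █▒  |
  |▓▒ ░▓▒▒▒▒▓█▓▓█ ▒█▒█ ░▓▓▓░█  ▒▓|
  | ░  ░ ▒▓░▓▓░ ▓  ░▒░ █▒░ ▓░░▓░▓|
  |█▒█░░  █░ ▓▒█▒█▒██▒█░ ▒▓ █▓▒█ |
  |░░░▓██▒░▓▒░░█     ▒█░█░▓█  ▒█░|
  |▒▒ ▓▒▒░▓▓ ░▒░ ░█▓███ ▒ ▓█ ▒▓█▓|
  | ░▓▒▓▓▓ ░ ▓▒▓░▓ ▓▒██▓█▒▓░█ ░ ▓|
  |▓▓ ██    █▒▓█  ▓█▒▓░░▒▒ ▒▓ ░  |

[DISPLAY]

█░▓▒ ░ ▒█ ▒ ▒▒▓▓░▓░█░ █░░██░░█    
▓ ▒░ ▒ ▒░░██ ███  ▒▓░▒▓▒▒▒ ▓▒▓    
 ▓▒▓░▓█▒▓░░▓ █▒█ ░▓░█▒▓ █░▓ █▒    
▒▒█ ▒▓█▓█ ▒░░░█ ░▓▒░▓ █▓▒▒█  ▓    
█░░▒░█ █▒▒█▓░░░█░▓▒▒██░▓  █ █▒    
▒▓██▒ █▒▓▒░▓░▓▓▓▓░░██ ▒▓█▓█ ██    
 █▓▒  ▓▓▓░░ ▓░▓▒█▒▓▓▓▒░ ▒██░▓     
▒▒▓▓░▒░█▒░ ░█░░  ██▓█ █▒ ▓▒ ░▓    
 ██▒░ █▓▓▒█ ▒█ ▓ ▒█▒█░░█░▓▒▓▓▓    
░█▒█░ ▒ ▓░░ █░▓▓▒▓░ ███░ ░▒▓█     
░▒██▒▒▓▒  ▒ █░▓▓░▒▒▓▒▓▓▓▒▓░░ ▓    
▒▓█▒░ ▒███▓█▓█ ░█ ▒█▓█ ▓█ █▒      
▓▒ ░▓▒▒▒▒▓█▓▓█ ▒█▒█ ░▓▓▓░█  ▒▓    
 ░  ░ ▒▓░▓▓░ ▓  ░▒░ █▒░ ▓░░▓░▓    
█▒█░░  █░ ▓▒█▒█▒██▒█░ ▒▓ █▓▒█     
░░░▓██▒░▓▒░░█     ▒█░█░▓█  ▒█░    
▒▒ ▓▒▒░▓▓ ░▒░ ░█▓███ ▒ ▓█ ▒▓█▓    
 ░▓▒▓▓▓ ░ ▓▒▓░▓ ▓▒██▓█▒▓░█ ░ ▓    
▓▓ ██    █▒▓█  ▓█▒▓░░▒▒ ▒▓ ░      
                                  
                                  
                                  
                                  


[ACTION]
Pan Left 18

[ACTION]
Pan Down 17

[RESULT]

 ░▓▒▓▓▓ ░ ▓▒▓░▓ ▓▒██▓█▒▓░█ ░ ▓    
▓▓ ██    █▒▓█  ▓█▒▓░░▒▒ ▒▓ ░      
                                  
                                  
                                  
                                  
                                  
                                  
                                  
                                  
                                  
                                  
                                  
                                  
                                  
                                  
                                  
                                  
                                  
                                  
                                  
                                  
                                  


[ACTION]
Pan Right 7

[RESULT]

 ░ ▓▒▓░▓ ▓▒██▓█▒▓░█ ░ ▓           
  █▒▓█  ▓█▒▓░░▒▒ ▒▓ ░             
                                  
                                  
                                  
                                  
                                  
                                  
                                  
                                  
                                  
                                  
                                  
                                  
                                  
                                  
                                  
                                  
                                  
                                  
                                  
                                  
                                  


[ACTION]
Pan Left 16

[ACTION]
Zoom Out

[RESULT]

 ░▓▒▓▓▓ ░ ▓▒▓░▓ ▓▒██▓█▒▓░█ ░ ▓    
▓▓ ██    █▒▓█  ▓█▒▓░░▒▒ ▒▓ ░      
                                  
                                  
                                  
                                  
                                  
                                  
                                  
                                  
                                  
                                  
                                  
                                  
                                  
                                  
                                  
                                  
                                  
                                  
                                  
                                  
                                  


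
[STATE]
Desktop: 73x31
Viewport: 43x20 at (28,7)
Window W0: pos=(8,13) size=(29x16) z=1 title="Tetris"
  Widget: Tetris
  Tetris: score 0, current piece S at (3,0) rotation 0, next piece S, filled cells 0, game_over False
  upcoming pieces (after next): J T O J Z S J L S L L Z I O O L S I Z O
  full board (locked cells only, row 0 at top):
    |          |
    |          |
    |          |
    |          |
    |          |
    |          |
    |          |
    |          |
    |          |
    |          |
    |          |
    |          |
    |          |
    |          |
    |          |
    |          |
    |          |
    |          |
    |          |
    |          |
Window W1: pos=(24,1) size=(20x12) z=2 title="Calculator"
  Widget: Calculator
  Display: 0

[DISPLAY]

─┼───┼───┼───┤ ┃                           
 │ 5 │ 6 │ × │ ┃                           
─┼───┼───┼───┤ ┃                           
 │ 2 │ 3 │ - │ ┃                           
─┴───┴───┴───┘ ┃                           
━━━━━━━━━━━━━━━┛                           
━━━━━━━━┓                                  
        ┃                                  
────────┨                                  
        ┃                                  
        ┃                                  
        ┃                                  
        ┃                                  
        ┃                                  
        ┃                                  
        ┃                                  
        ┃                                  
        ┃                                  
        ┃                                  
        ┃                                  


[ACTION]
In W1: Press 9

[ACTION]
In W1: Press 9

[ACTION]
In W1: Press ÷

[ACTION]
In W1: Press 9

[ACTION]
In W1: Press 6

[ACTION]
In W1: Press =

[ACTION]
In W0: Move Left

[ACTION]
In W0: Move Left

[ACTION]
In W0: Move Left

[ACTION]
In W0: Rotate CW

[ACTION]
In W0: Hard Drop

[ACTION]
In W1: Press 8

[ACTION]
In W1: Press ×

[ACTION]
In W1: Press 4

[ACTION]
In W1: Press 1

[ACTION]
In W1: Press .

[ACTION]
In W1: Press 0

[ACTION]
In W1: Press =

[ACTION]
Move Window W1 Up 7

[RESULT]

 │ 5 │ 6 │ × │ ┃                           
─┼───┼───┼───┤ ┃                           
 │ 2 │ 3 │ - │ ┃                           
─┴───┴───┴───┘ ┃                           
━━━━━━━━━━━━━━━┛                           
                                           
━━━━━━━━┓                                  
        ┃                                  
────────┨                                  
        ┃                                  
        ┃                                  
        ┃                                  
        ┃                                  
        ┃                                  
        ┃                                  
        ┃                                  
        ┃                                  
        ┃                                  
        ┃                                  
        ┃                                  


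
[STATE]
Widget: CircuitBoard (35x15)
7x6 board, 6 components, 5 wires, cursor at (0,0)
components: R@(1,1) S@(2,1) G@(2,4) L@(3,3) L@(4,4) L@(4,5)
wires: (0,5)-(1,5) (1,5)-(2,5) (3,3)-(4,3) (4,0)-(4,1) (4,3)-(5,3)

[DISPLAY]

   0 1 2 3 4 5 6                   
0  [.]                  ·          
                        │          
1       R               ·          
                        │          
2       S           G   ·          
                                   
3               L                  
                │                  
4   · ─ ·       ·   L   L          
                │                  
5               ·                  
Cursor: (0,0)                      
                                   
                                   


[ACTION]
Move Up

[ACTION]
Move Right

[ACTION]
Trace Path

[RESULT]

   0 1 2 3 4 5 6                   
0      [.]              ·          
                        │          
1       R               ·          
                        │          
2       S           G   ·          
                                   
3               L                  
                │                  
4   · ─ ·       ·   L   L          
                │                  
5               ·                  
Cursor: (0,1)  Trace: No connection
                                   
                                   


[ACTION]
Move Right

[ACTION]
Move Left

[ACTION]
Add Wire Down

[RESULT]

   0 1 2 3 4 5 6                   
0      [.]              ·          
        │               │          
1       R               ·          
                        │          
2       S           G   ·          
                                   
3               L                  
                │                  
4   · ─ ·       ·   L   L          
                │                  
5               ·                  
Cursor: (0,1)  Trace: No connection
                                   
                                   


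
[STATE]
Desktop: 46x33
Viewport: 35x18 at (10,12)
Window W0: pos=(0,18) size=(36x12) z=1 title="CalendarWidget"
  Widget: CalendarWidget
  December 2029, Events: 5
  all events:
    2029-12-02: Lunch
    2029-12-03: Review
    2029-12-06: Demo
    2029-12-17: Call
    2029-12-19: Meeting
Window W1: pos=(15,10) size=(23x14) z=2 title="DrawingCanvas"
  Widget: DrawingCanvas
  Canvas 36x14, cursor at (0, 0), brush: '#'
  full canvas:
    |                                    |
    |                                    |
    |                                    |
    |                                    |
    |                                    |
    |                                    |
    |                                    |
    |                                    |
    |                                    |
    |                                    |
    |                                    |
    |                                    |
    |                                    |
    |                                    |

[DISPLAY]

     ┠─────────────────────┨       
     ┃+                    ┃       
     ┃                     ┃       
     ┃                     ┃       
     ┃                     ┃       
     ┃                     ┃       
━━━━━┃                     ┃       
Widge┃                     ┃       
─────┃                     ┃       
 Dece┃                     ┃       
Th Fr┃                     ┃       
     ┗━━━━━━━━━━━━━━━━━━━━━┛       
  6*  7  8  9            ┃         
13 14 15 16              ┃         
* 20 21 22 23            ┃         
27 28 29 30              ┃         
                         ┃         
━━━━━━━━━━━━━━━━━━━━━━━━━┛         


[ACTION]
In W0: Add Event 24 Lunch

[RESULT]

     ┠─────────────────────┨       
     ┃+                    ┃       
     ┃                     ┃       
     ┃                     ┃       
     ┃                     ┃       
     ┃                     ┃       
━━━━━┃                     ┃       
Widge┃                     ┃       
─────┃                     ┃       
 Dece┃                     ┃       
Th Fr┃                     ┃       
     ┗━━━━━━━━━━━━━━━━━━━━━┛       
  6*  7  8  9            ┃         
13 14 15 16              ┃         
* 20 21 22 23            ┃         
 27 28 29 30             ┃         
                         ┃         
━━━━━━━━━━━━━━━━━━━━━━━━━┛         


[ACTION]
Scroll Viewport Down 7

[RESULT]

     ┃                     ┃       
     ┃                     ┃       
     ┃                     ┃       
━━━━━┃                     ┃       
Widge┃                     ┃       
─────┃                     ┃       
 Dece┃                     ┃       
Th Fr┃                     ┃       
     ┗━━━━━━━━━━━━━━━━━━━━━┛       
  6*  7  8  9            ┃         
13 14 15 16              ┃         
* 20 21 22 23            ┃         
 27 28 29 30             ┃         
                         ┃         
━━━━━━━━━━━━━━━━━━━━━━━━━┛         
                                   
                                   
                                   


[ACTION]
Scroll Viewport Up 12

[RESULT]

                                   
                                   
                                   
                                   
                                   
                                   
                                   
     ┏━━━━━━━━━━━━━━━━━━━━━┓       
     ┃ DrawingCanvas       ┃       
     ┠─────────────────────┨       
     ┃+                    ┃       
     ┃                     ┃       
     ┃                     ┃       
     ┃                     ┃       
     ┃                     ┃       
━━━━━┃                     ┃       
Widge┃                     ┃       
─────┃                     ┃       


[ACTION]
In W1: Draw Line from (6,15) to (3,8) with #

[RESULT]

                                   
                                   
                                   
                                   
                                   
                                   
                                   
     ┏━━━━━━━━━━━━━━━━━━━━━┓       
     ┃ DrawingCanvas       ┃       
     ┠─────────────────────┨       
     ┃+                    ┃       
     ┃                     ┃       
     ┃                     ┃       
     ┃        ##           ┃       
     ┃          ##         ┃       
━━━━━┃            ##       ┃       
Widge┃              ##     ┃       
─────┃                     ┃       


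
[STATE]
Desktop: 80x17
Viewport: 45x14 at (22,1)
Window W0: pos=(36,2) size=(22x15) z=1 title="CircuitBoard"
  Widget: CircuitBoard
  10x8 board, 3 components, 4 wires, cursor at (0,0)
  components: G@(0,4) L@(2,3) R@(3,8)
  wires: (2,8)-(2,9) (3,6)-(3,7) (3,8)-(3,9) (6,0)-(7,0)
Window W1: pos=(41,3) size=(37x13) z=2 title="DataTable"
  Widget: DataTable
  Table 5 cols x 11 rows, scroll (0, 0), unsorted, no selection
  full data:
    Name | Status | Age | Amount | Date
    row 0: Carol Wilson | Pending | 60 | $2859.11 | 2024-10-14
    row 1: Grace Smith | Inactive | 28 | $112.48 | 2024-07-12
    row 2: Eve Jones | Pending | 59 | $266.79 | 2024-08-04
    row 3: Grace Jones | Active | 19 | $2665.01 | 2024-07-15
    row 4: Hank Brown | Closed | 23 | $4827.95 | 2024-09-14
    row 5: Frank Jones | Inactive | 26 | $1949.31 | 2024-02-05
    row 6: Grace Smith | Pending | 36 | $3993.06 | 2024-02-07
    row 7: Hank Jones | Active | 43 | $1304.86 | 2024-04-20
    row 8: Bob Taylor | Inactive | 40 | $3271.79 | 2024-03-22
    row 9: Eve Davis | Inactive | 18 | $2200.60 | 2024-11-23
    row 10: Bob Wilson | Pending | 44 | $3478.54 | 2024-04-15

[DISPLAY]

                                             
              ┏━━━━━━━━━━━━━━━━━━━━┓         
              ┃ Cir┏━━━━━━━━━━━━━━━━━━━━━━━━━
              ┠────┃ DataTable               
              ┃   0┠─────────────────────────
              ┃0  [┃Name        │Status  │Age
              ┃    ┃────────────┼────────┼───
              ┃1   ┃Carol Wilson│Pending │60 
              ┃    ┃Grace Smith │Inactive│28 
              ┃2   ┃Eve Jones   │Pending │59 
              ┃    ┃Grace Jones │Active  │19 
              ┃3   ┃Hank Brown  │Closed  │23 
              ┃    ┃Frank Jones │Inactive│26 
              ┃4   ┃Grace Smith │Pending │36 


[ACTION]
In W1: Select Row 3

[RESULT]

                                             
              ┏━━━━━━━━━━━━━━━━━━━━┓         
              ┃ Cir┏━━━━━━━━━━━━━━━━━━━━━━━━━
              ┠────┃ DataTable               
              ┃   0┠─────────────────────────
              ┃0  [┃Name        │Status  │Age
              ┃    ┃────────────┼────────┼───
              ┃1   ┃Carol Wilson│Pending │60 
              ┃    ┃Grace Smith │Inactive│28 
              ┃2   ┃Eve Jones   │Pending │59 
              ┃    ┃>race Jones │Active  │19 
              ┃3   ┃Hank Brown  │Closed  │23 
              ┃    ┃Frank Jones │Inactive│26 
              ┃4   ┃Grace Smith │Pending │36 


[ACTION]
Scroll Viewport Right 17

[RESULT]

                                             
 ┏━━━━━━━━━━━━━━━━━━━━┓                      
 ┃ Cir┏━━━━━━━━━━━━━━━━━━━━━━━━━━━━━━━━━━━┓  
 ┠────┃ DataTable                         ┃  
 ┃   0┠───────────────────────────────────┨  
 ┃0  [┃Name        │Status  │Age│Amount  │┃  
 ┃    ┃────────────┼────────┼───┼────────┼┃  
 ┃1   ┃Carol Wilson│Pending │60 │$2859.11│┃  
 ┃    ┃Grace Smith │Inactive│28 │$112.48 │┃  
 ┃2   ┃Eve Jones   │Pending │59 │$266.79 │┃  
 ┃    ┃>race Jones │Active  │19 │$2665.01│┃  
 ┃3   ┃Hank Brown  │Closed  │23 │$4827.95│┃  
 ┃    ┃Frank Jones │Inactive│26 │$1949.31│┃  
 ┃4   ┃Grace Smith │Pending │36 │$3993.06│┃  


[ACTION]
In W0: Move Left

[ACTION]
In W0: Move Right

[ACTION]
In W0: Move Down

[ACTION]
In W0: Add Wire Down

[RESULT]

                                             
 ┏━━━━━━━━━━━━━━━━━━━━┓                      
 ┃ Cir┏━━━━━━━━━━━━━━━━━━━━━━━━━━━━━━━━━━━┓  
 ┠────┃ DataTable                         ┃  
 ┃   0┠───────────────────────────────────┨  
 ┃0   ┃Name        │Status  │Age│Amount  │┃  
 ┃    ┃────────────┼────────┼───┼────────┼┃  
 ┃1   ┃Carol Wilson│Pending │60 │$2859.11│┃  
 ┃    ┃Grace Smith │Inactive│28 │$112.48 │┃  
 ┃2   ┃Eve Jones   │Pending │59 │$266.79 │┃  
 ┃    ┃>race Jones │Active  │19 │$2665.01│┃  
 ┃3   ┃Hank Brown  │Closed  │23 │$4827.95│┃  
 ┃    ┃Frank Jones │Inactive│26 │$1949.31│┃  
 ┃4   ┃Grace Smith │Pending │36 │$3993.06│┃  
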